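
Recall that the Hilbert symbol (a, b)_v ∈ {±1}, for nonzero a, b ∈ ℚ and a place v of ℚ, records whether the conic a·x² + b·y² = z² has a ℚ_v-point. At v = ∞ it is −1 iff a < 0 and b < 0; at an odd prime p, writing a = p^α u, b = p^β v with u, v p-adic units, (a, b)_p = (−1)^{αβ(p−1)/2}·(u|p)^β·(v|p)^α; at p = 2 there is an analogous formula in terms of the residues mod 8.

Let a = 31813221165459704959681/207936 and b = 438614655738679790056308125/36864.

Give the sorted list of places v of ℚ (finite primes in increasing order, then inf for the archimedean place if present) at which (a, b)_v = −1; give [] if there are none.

(a, b) ≡ (24769, 7999718237) mod (ℚ^×)²; places V = {2, 3, 5, 7, 11, 17, 19, 29, 31, 37, 43, 47, ∞}.
(a,b)_37: α=2, u≡36; β=3, v≡3 (mod 37); (36|37)=+1, (3|37)=+1; sign (−1)^0·+1^3·+1^2 = +1.
(a,b)_17: α=1, u≡11; β=1, v≡9 (mod 17); (11|17)=-1, (9|17)=+1; sign (−1)^0·-1^1·+1^1 = -1.
(a,b)_5: α=0, u≡1; β=4, v≡2 (mod 5); (1|5)=+1, (2|5)=-1; sign (−1)^0·+1^4·-1^0 = +1.
(a,b)_7: α=2, u≡6; β=3, v≡3 (mod 7); (6|7)=-1, (3|7)=-1; sign (−1)^0·-1^3·-1^2 = -1.
(a,b)_29: α=4, u≡27; β=5, v≡27 (mod 29); (27|29)=-1, (27|29)=-1; sign (−1)^0·-1^5·-1^4 = -1.
(a,b)_11: α=4, u≡2; β=0, v≡3 (mod 11); (2|11)=-1, (3|11)=+1; sign (−1)^0·-1^0·+1^4 = +1.
(a,b)_2: α=-6, β=-12; u≡1, v≡5 (mod 8); ε(u)ε(v)=0·0, αω(v)=-6·1, βω(u)=-12·0; sum ≡ 0  ⇒  +1.
(a,b)_∞: sgn(24769)=+, sgn(7999718237)=+, so +1.
(a,b)_47: α=1, u≡39; β=1, v≡10 (mod 47); (39|47)=-1, (10|47)=-1; sign (−1)^1·-1^1·-1^1 = -1.
(a,b)_43: α=2, u≡24; β=3, v≡42 (mod 43); (24|43)=+1, (42|43)=-1; sign (−1)^0·+1^3·-1^2 = +1.
(a,b)_19: α=-2, u≡10; β=0, v≡8 (mod 19); (10|19)=-1, (8|19)=-1; sign (−1)^0·-1^0·-1^-2 = +1.
(a,b)_3: α=-2, u≡1; β=-2, v≡2 (mod 3); (1|3)=+1, (2|3)=-1; sign (−1)^0·+1^-2·-1^-2 = +1.
(a,b)_31: α=1, u≡13; β=1, v≡19 (mod 31); (13|31)=-1, (19|31)=+1; sign (−1)^1·-1^1·+1^1 = +1.
Ram(24769, 7999718237) = {7, 17, 29, 47}; no ℚ_7-point on the conic.

[7, 17, 29, 47]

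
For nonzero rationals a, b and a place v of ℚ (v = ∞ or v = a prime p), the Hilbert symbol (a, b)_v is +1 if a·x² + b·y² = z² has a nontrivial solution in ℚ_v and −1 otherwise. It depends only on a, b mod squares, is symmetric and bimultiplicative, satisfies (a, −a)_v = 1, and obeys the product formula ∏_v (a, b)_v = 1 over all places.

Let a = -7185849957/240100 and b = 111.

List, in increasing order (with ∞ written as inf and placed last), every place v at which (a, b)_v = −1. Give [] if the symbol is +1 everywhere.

(a, b) ≡ (-121693, 111) mod (ℚ^×)²; places V = {2, 3, 5, 7, 11, 13, 23, 37, ∞}.
(a,b)_7: α=-4, u≡4; β=0, v≡6 (mod 7); (4|7)=+1, (6|7)=-1; sign (−1)^0·+1^0·-1^-4 = +1.
(a,b)_∞: sgn(-121693)=−, sgn(111)=+, so +1.
(a,b)_2: α=-2, β=0; u≡3, v≡7 (mod 8); ε(u)ε(v)=1·1, αω(v)=-2·0, βω(u)=0·1; sum ≡ 1  ⇒  -1.
(a,b)_11: α=1, u≡1; β=0, v≡1 (mod 11); (1|11)=+1, (1|11)=+1; sign (−1)^0·+1^0·+1^1 = +1.
(a,b)_5: α=-2, u≡2; β=0, v≡1 (mod 5); (2|5)=-1, (1|5)=+1; sign (−1)^0·-1^0·+1^-2 = +1.
(a,b)_23: α=1, u≡5; β=0, v≡19 (mod 23); (5|23)=-1, (19|23)=-1; sign (−1)^0·-1^0·-1^1 = -1.
(a,b)_13: α=1, u≡12; β=0, v≡7 (mod 13); (12|13)=+1, (7|13)=-1; sign (−1)^0·+1^0·-1^1 = -1.
(a,b)_3: α=10, u≡2; β=1, v≡1 (mod 3); (2|3)=-1, (1|3)=+1; sign (−1)^0·-1^1·+1^10 = -1.
(a,b)_37: α=1, u≡30; β=1, v≡3 (mod 37); (30|37)=+1, (3|37)=+1; sign (−1)^0·+1^1·+1^1 = +1.
Ram(-121693, 111) = {2, 3, 13, 23}; no ℚ_2-point on the conic.

[2, 3, 13, 23]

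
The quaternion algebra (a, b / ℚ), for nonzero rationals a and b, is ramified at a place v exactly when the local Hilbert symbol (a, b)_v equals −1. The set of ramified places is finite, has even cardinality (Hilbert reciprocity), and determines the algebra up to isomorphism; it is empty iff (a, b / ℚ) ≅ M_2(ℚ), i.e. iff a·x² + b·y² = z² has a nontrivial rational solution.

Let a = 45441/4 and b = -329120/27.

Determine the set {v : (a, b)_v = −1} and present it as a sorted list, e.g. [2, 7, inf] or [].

(a, b) ≡ (561, -510) mod (ℚ^×)²; places V = {2, 3, 5, 11, 17, ∞}.
(a,b)_17: α=1, u≡1; β=1, v≡2 (mod 17); (1|17)=+1, (2|17)=+1; sign (−1)^0·+1^1·+1^1 = +1.
(a,b)_11: α=1, u≡7; β=2, v≡6 (mod 11); (7|11)=-1, (6|11)=-1; sign (−1)^0·-1^2·-1^1 = -1.
(a,b)_∞: sgn(561)=+, sgn(-510)=−, so +1.
(a,b)_2: α=-2, β=5; u≡1, v≡1 (mod 8); ε(u)ε(v)=0·0, αω(v)=-2·0, βω(u)=5·0; sum ≡ 0  ⇒  +1.
(a,b)_3: α=5, u≡1; β=-3, v≡1 (mod 3); (1|3)=+1, (1|3)=+1; sign (−1)^1·+1^-3·+1^5 = -1.
(a,b)_5: α=0, u≡4; β=1, v≡3 (mod 5); (4|5)=+1, (3|5)=-1; sign (−1)^0·+1^1·-1^0 = +1.
Ram(561, -510) = {3, 11}; no ℚ_3-point on the conic.

[3, 11]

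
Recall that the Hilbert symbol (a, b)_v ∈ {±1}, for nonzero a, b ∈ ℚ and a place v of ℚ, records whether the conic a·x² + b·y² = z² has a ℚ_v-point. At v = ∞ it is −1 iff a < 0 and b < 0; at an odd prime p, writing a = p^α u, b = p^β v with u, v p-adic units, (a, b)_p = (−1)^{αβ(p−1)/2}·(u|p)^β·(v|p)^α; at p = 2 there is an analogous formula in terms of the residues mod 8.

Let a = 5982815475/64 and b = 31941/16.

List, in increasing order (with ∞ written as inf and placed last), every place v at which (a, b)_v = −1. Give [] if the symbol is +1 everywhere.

(a, b) ≡ (19, 21) mod (ℚ^×)²; places V = {2, 3, 5, 7, 13, 19, ∞}.
(a,b)_13: α=4, u≡7; β=2, v≡11 (mod 13); (7|13)=-1, (11|13)=-1; sign (−1)^0·-1^2·-1^4 = +1.
(a,b)_7: α=2, u≡5; β=1, v≡3 (mod 7); (5|7)=-1, (3|7)=-1; sign (−1)^0·-1^1·-1^2 = -1.
(a,b)_19: α=1, u≡11; β=0, v≡12 (mod 19); (11|19)=+1, (12|19)=-1; sign (−1)^0·+1^0·-1^1 = -1.
(a,b)_5: α=2, u≡1; β=0, v≡1 (mod 5); (1|5)=+1, (1|5)=+1; sign (−1)^0·+1^0·+1^2 = +1.
(a,b)_∞: sgn(19)=+, sgn(21)=+, so +1.
(a,b)_2: α=-6, β=-4; u≡3, v≡5 (mod 8); ε(u)ε(v)=1·0, αω(v)=-6·1, βω(u)=-4·1; sum ≡ 0  ⇒  +1.
(a,b)_3: α=2, u≡1; β=3, v≡1 (mod 3); (1|3)=+1, (1|3)=+1; sign (−1)^0·+1^3·+1^2 = +1.
(19, 21 / ℚ) ramifies at {7, 19}: a division algebra.

[7, 19]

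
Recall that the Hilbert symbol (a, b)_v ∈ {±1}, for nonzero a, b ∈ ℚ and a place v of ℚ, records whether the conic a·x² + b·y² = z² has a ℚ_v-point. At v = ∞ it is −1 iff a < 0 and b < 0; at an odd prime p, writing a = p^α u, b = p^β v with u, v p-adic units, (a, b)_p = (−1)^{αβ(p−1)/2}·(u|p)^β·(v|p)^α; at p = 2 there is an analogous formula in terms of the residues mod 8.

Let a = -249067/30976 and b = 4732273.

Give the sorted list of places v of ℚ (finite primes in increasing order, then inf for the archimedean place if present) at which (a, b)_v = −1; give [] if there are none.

[13, 23]

Mod squares: a ≡ -5083, b ≡ 96577. Check v ∈ {∞, 2, 7, 11, 13, 17, 19, 23}.
v=2: v_2(a)=-8, v_2(b)=0; units ≡ 5, 1 (mod 8); ε·ε+αω+βω = 0·0+-8·0+0·1 ≡ 0  ⇒  (a,b)_2 = +1.
v=23: a=23^1·(≡13), b=23^1·(≡16) mod 23; (13|23)=+1, (16|23)=+1; (−1)^{1·1·11}·(+1)^1·(+1)^1 = -1.
v=∞: -5083 < 0 and 96577 > 0  ⇒  (a,b)_∞ = +1.
v=19: a=19^0·(≡7), b=19^1·(≡15) mod 19; (7|19)=+1, (15|19)=-1; (−1)^{0·1·9}·(+1)^1·(-1)^0 = +1.
v=11: a=11^-2·(≡2), b=11^0·(≡7) mod 11; (2|11)=-1, (7|11)=-1; (−1)^{-2·0·5}·(-1)^0·(-1)^-2 = +1.
v=17: a=17^1·(≡10), b=17^1·(≡11) mod 17; (10|17)=-1, (11|17)=-1; (−1)^{1·1·8}·(-1)^1·(-1)^1 = +1.
v=13: a=13^1·(≡12), b=13^1·(≡8) mod 13; (12|13)=+1, (8|13)=-1; (−1)^{1·1·6}·(+1)^1·(-1)^1 = -1.
v=7: a=7^2·(≡6), b=7^2·(≡5) mod 7; (6|7)=-1, (5|7)=-1; (−1)^{2·2·3}·(-1)^2·(-1)^2 = +1.
Ram(-5083, 96577) = {13, 23}; no ℚ_13-point on the conic.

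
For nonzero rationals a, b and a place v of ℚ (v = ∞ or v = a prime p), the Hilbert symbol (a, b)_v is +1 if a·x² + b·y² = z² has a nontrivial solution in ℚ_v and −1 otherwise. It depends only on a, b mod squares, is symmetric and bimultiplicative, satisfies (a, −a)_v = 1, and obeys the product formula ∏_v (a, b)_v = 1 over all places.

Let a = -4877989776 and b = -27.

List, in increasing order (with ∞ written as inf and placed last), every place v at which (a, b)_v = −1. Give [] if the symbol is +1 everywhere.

[11, 23, 29, inf]

Mod squares: a ≡ -418209, b ≡ -3. Check v ∈ {∞, 2, 3, 11, 19, 23, 29}.
v=23: a=23^1·(≡7), b=23^0·(≡19) mod 23; (7|23)=-1, (19|23)=-1; (−1)^{1·0·11}·(-1)^0·(-1)^1 = -1.
v=2: v_2(a)=4, v_2(b)=0; units ≡ 7, 5 (mod 8); ε·ε+αω+βω = 1·0+4·1+0·0 ≡ 0  ⇒  (a,b)_2 = +1.
v=∞: -418209 < 0 and -3 < 0  ⇒  (a,b)_∞ = -1.
v=11: a=11^1·(≡10), b=11^0·(≡6) mod 11; (10|11)=-1, (6|11)=-1; (−1)^{1·0·5}·(-1)^0·(-1)^1 = -1.
v=19: a=19^1·(≡18), b=19^0·(≡11) mod 19; (18|19)=-1, (11|19)=+1; (−1)^{1·0·9}·(-1)^0·(+1)^1 = +1.
v=29: a=29^1·(≡10), b=29^0·(≡2) mod 29; (10|29)=-1, (2|29)=-1; (−1)^{1·0·14}·(-1)^0·(-1)^1 = -1.
v=3: a=3^7·(≡1), b=3^3·(≡2) mod 3; (1|3)=+1, (2|3)=-1; (−1)^{7·3·1}·(+1)^3·(-1)^7 = +1.
Ram(-418209, -3) = {11, 23, 29, ∞}; no ℚ_11-point on the conic.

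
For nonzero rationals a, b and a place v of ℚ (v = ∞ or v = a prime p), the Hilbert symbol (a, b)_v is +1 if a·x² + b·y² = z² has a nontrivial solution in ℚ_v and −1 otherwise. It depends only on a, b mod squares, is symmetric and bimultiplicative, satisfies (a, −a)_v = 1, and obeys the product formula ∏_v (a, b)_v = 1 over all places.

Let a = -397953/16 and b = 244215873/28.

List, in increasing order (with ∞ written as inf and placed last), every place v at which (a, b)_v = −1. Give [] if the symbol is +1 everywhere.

(a, b) ≡ (-17, 1569799) mod (ℚ^×)²; places V = {2, 3, 7, 11, 17, 19, 29, 37, ∞}.
(a,b)_2: α=-4, β=-2; u≡7, v≡7 (mod 8); ε(u)ε(v)=1·1, αω(v)=-4·0, βω(u)=-2·0; sum ≡ 1  ⇒  -1.
(a,b)_29: α=0, u≡19; β=1, v≡15 (mod 29); (19|29)=-1, (15|29)=-1; sign (−1)^0·-1^1·-1^0 = -1.
(a,b)_∞: sgn(-17)=−, sgn(1569799)=+, so +1.
(a,b)_7: α=0, u≡2; β=-1, v≡5 (mod 7); (2|7)=+1, (5|7)=-1; sign (−1)^0·+1^-1·-1^0 = +1.
(a,b)_17: α=3, u≡13; β=0, v≡4 (mod 17); (13|17)=+1, (4|17)=+1; sign (−1)^0·+1^0·+1^3 = +1.
(a,b)_3: α=4, u≡1; β=2, v≡1 (mod 3); (1|3)=+1, (1|3)=+1; sign (−1)^0·+1^2·+1^4 = +1.
(a,b)_37: α=0, u≡22; β=1, v≡33 (mod 37); (22|37)=-1, (33|37)=+1; sign (−1)^0·-1^1·+1^0 = -1.
(a,b)_19: α=0, u≡12; β=1, v≡9 (mod 19); (12|19)=-1, (9|19)=+1; sign (−1)^0·-1^1·+1^0 = -1.
(a,b)_11: α=0, u≡1; β=3, v≡6 (mod 11); (1|11)=+1, (6|11)=-1; sign (−1)^0·+1^3·-1^0 = +1.
|Ram(-17, 1569799)| = 4, even; anisotropic at {2, 19, 29, 37}.

[2, 19, 29, 37]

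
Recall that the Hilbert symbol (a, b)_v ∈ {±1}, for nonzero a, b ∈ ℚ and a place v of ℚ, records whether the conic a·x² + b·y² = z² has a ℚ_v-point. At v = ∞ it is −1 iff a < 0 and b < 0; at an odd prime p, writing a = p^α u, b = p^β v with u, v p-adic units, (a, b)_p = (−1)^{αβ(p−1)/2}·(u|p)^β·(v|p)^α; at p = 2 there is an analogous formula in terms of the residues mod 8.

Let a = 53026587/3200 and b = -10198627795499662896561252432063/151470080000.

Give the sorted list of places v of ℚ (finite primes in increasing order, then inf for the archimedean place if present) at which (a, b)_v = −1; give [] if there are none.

Mod squares: a ≡ 40774, b ≡ -123663134. Check v ∈ {∞, 2, 3, 5, 7, 17, 19, 23, 29, 37, 41, 43}.
v=23: a=23^0·(≡6), b=23^3·(≡9) mod 23; (6|23)=+1, (9|23)=+1; (−1)^{0·3·11}·(+1)^3·(+1)^0 = +1.
v=7: a=7^0·(≡5), b=7^1·(≡1) mod 7; (5|7)=-1, (1|7)=+1; (−1)^{0·1·3}·(-1)^1·(+1)^0 = -1.
v=2: v_2(a)=-7, v_2(b)=-17; units ≡ 3, 1 (mod 8); ε·ε+αω+βω = 1·0+-7·0+-17·1 ≡ 1  ⇒  (a,b)_2 = -1.
v=17: a=17^2·(≡9), b=17^5·(≡9) mod 17; (9|17)=+1, (9|17)=+1; (−1)^{2·5·8}·(+1)^5·(+1)^2 = +1.
v=5: a=5^-2·(≡4), b=5^-4·(≡4) mod 5; (4|5)=+1, (4|5)=+1; (−1)^{-2·-4·2}·(+1)^-4·(+1)^-2 = +1.
v=∞: 40774 > 0 and -123663134 < 0  ⇒  (a,b)_∞ = +1.
v=19: a=19^1·(≡12), b=19^3·(≡1) mod 19; (12|19)=-1, (1|19)=+1; (−1)^{1·3·9}·(-1)^3·(+1)^1 = +1.
v=41: a=41^0·(≡8), b=41^1·(≡39) mod 41; (8|41)=+1, (39|41)=+1; (−1)^{0·1·20}·(+1)^1·(+1)^0 = +1.
v=37: a=37^1·(≡14), b=37^4·(≡29) mod 37; (14|37)=-1, (29|37)=-1; (−1)^{1·4·18}·(-1)^4·(-1)^1 = -1.
v=29: a=29^1·(≡14), b=29^3·(≡6) mod 29; (14|29)=-1, (6|29)=+1; (−1)^{1·3·14}·(-1)^3·(+1)^1 = -1.
v=3: a=3^2·(≡1), b=3^8·(≡1) mod 3; (1|3)=+1, (1|3)=+1; (−1)^{2·8·1}·(+1)^8·(+1)^2 = +1.
v=43: a=43^0·(≡13), b=43^-2·(≡29) mod 43; (13|43)=+1, (29|43)=-1; (−1)^{0·-2·21}·(+1)^-2·(-1)^0 = +1.
Ram(40774, -123663134) = {2, 7, 29, 37}; no ℚ_2-point on the conic.

[2, 7, 29, 37]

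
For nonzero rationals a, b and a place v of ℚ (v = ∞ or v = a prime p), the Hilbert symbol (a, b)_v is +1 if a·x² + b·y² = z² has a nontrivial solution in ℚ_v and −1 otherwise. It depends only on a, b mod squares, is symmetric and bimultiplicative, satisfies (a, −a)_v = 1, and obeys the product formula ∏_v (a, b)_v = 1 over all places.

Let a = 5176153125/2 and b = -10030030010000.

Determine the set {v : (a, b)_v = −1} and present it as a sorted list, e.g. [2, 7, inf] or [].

[7, 11]

(a, b) ≡ (10, -1001) mod (ℚ^×)²; places V = {2, 3, 5, 7, 11, 13, ∞}.
(a,b)_2: α=-1, β=4; u≡5, v≡7 (mod 8); ε(u)ε(v)=0·1, αω(v)=-1·0, βω(u)=4·1; sum ≡ 0  ⇒  +1.
(a,b)_11: α=2, u≡8; β=3, v≡6 (mod 11); (8|11)=-1, (6|11)=-1; sign (−1)^0·-1^3·-1^2 = -1.
(a,b)_5: α=5, u≡2; β=4, v≡4 (mod 5); (2|5)=-1, (4|5)=+1; sign (−1)^0·-1^4·+1^5 = +1.
(a,b)_7: α=0, u≡5; β=3, v≡4 (mod 7); (5|7)=-1, (4|7)=+1; sign (−1)^0·-1^3·+1^0 = -1.
(a,b)_3: α=4, u≡1; β=0, v≡1 (mod 3); (1|3)=+1, (1|3)=+1; sign (−1)^0·+1^0·+1^4 = +1.
(a,b)_∞: sgn(10)=+, sgn(-1001)=−, so +1.
(a,b)_13: α=2, u≡4; β=3, v≡3 (mod 13); (4|13)=+1, (3|13)=+1; sign (−1)^0·+1^3·+1^2 = +1.
|Ram(10, -1001)| = 2, even; anisotropic at {7, 11}.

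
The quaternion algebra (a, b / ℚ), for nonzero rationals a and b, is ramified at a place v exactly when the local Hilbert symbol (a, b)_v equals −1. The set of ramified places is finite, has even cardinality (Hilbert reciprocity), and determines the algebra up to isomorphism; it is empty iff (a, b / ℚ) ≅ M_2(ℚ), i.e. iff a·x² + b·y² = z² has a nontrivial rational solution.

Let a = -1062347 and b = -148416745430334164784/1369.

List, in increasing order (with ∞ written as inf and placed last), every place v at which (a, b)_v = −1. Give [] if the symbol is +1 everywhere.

[13, 17, 19, inf]

(a, b) ≡ (-1062347, -167739) mod (ℚ^×)²; places V = {2, 3, 7, 11, 13, 17, 19, 23, 37, ∞}.
(a,b)_13: α=1, u≡12; β=3, v≡6 (mod 13); (12|13)=+1, (6|13)=-1; sign (−1)^0·+1^3·-1^1 = -1.
(a,b)_19: α=1, u≡4; β=2, v≡10 (mod 19); (4|19)=+1, (10|19)=-1; sign (−1)^0·+1^2·-1^1 = -1.
(a,b)_37: α=0, u≡34; β=-2, v≡13 (mod 37); (34|37)=+1, (13|37)=-1; sign (−1)^0·+1^-2·-1^0 = +1.
(a,b)_23: α=1, u≡18; β=3, v≡7 (mod 23); (18|23)=+1, (7|23)=-1; sign (−1)^1·+1^3·-1^1 = +1.
(a,b)_∞: sgn(-1062347)=−, sgn(-167739)=−, so -1.
(a,b)_3: α=0, u≡1; β=1, v≡1 (mod 3); (1|3)=+1, (1|3)=+1; sign (−1)^0·+1^1·+1^0 = +1.
(a,b)_11: α=1, u≡3; β=3, v≡8 (mod 11); (3|11)=+1, (8|11)=-1; sign (−1)^1·+1^3·-1^1 = +1.
(a,b)_17: α=1, u≡1; β=3, v≡6 (mod 17); (1|17)=+1, (6|17)=-1; sign (−1)^0·+1^3·-1^1 = -1.
(a,b)_7: α=0, u≡1; β=2, v≡1 (mod 7); (1|7)=+1, (1|7)=+1; sign (−1)^0·+1^2·+1^0 = +1.
(a,b)_2: α=0, β=4; u≡5, v≡5 (mod 8); ε(u)ε(v)=0·0, αω(v)=0·1, βω(u)=4·1; sum ≡ 0  ⇒  +1.
|Ram(-1062347, -167739)| = 4, even; anisotropic at {13, 17, 19, ∞}.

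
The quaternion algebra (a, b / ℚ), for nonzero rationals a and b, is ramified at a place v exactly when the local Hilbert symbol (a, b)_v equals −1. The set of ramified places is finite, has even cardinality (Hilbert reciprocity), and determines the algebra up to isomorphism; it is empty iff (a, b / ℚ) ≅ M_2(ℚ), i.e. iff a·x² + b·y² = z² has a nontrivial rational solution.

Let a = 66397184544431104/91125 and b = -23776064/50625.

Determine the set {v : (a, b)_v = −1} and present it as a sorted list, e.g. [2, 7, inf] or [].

(a, b) ≡ (6907355, -221) mod (ℚ^×)²; places V = {2, 3, 5, 7, 13, 17, 19, 31, 41, 47, ∞}.
(a,b)_19: α=1, u≡18; β=0, v≡11 (mod 19); (18|19)=-1, (11|19)=+1; sign (−1)^0·-1^0·+1^1 = +1.
(a,b)_∞: sgn(6907355)=+, sgn(-221)=−, so +1.
(a,b)_47: α=1, u≡20; β=0, v≡18 (mod 47); (20|47)=-1, (18|47)=+1; sign (−1)^0·-1^0·+1^1 = +1.
(a,b)_31: α=2, u≡18; β=0, v≡3 (mod 31); (18|31)=+1, (3|31)=-1; sign (−1)^0·+1^0·-1^2 = +1.
(a,b)_5: α=-3, u≡1; β=-4, v≡1 (mod 5); (1|5)=+1, (1|5)=+1; sign (−1)^0·+1^-4·+1^-3 = +1.
(a,b)_41: α=0, u≡6; β=2, v≡4 (mod 41); (6|41)=-1, (4|41)=+1; sign (−1)^0·-1^2·+1^0 = +1.
(a,b)_3: α=-6, u≡2; β=-4, v≡1 (mod 3); (2|3)=-1, (1|3)=+1; sign (−1)^0·-1^-4·+1^-6 = +1.
(a,b)_17: α=3, u≡9; β=1, v≡2 (mod 17); (9|17)=+1, (2|17)=+1; sign (−1)^0·+1^1·+1^3 = +1.
(a,b)_7: α=1, u≡5; β=0, v≡3 (mod 7); (5|7)=-1, (3|7)=-1; sign (−1)^0·-1^0·-1^1 = -1.
(a,b)_2: α=10, β=6; u≡3, v≡3 (mod 8); ε(u)ε(v)=1·1, αω(v)=10·1, βω(u)=6·1; sum ≡ 1  ⇒  -1.
(a,b)_13: α=3, u≡4; β=1, v≡1 (mod 13); (4|13)=+1, (1|13)=+1; sign (−1)^0·+1^1·+1^3 = +1.
Ram(6907355, -221) = {2, 7}; no ℚ_2-point on the conic.

[2, 7]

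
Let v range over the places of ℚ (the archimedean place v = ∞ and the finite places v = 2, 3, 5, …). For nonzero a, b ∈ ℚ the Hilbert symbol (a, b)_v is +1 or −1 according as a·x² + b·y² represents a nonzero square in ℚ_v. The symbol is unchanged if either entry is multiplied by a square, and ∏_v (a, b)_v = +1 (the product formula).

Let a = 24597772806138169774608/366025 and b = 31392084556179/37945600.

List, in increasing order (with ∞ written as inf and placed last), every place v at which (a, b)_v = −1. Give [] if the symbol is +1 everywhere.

[17, 29]

(a, b) ≡ (290377, 871131) mod (ℚ^×)²; places V = {2, 3, 5, 7, 11, 17, 19, 23, 29, 31, ∞}.
(a,b)_3: α=4, u≡1; β=5, v≡1 (mod 3); (1|3)=+1, (1|3)=+1; sign (−1)^0·+1^5·+1^4 = +1.
(a,b)_∞: sgn(290377)=+, sgn(871131)=+, so +1.
(a,b)_11: α=-4, u≡7; β=-2, v≡6 (mod 11); (7|11)=-1, (6|11)=-1; sign (−1)^0·-1^-2·-1^-4 = +1.
(a,b)_7: α=0, u≡5; β=-2, v≡1 (mod 7); (5|7)=-1, (1|7)=+1; sign (−1)^0·-1^-2·+1^0 = +1.
(a,b)_31: α=3, u≡20; β=1, v≡27 (mod 31); (20|31)=+1, (27|31)=-1; sign (−1)^1·+1^1·-1^3 = +1.
(a,b)_19: α=1, u≡4; β=1, v≡12 (mod 19); (4|19)=+1, (12|19)=-1; sign (−1)^1·+1^1·-1^1 = +1.
(a,b)_29: α=3, u≡12; β=3, v≡22 (mod 29); (12|29)=-1, (22|29)=+1; sign (−1)^0·-1^3·+1^3 = -1.
(a,b)_2: α=4, β=-8; u≡1, v≡3 (mod 8); ε(u)ε(v)=0·1, αω(v)=4·1, βω(u)=-8·0; sum ≡ 0  ⇒  +1.
(a,b)_23: α=4, u≡9; β=2, v≡1 (mod 23); (9|23)=+1, (1|23)=+1; sign (−1)^0·+1^2·+1^4 = +1.
(a,b)_17: α=3, u≡9; β=1, v≡10 (mod 17); (9|17)=+1, (10|17)=-1; sign (−1)^0·+1^1·-1^3 = -1.
(a,b)_5: α=-2, u≡3; β=-2, v≡1 (mod 5); (3|5)=-1, (1|5)=+1; sign (−1)^0·-1^-2·+1^-2 = +1.
Ram(290377, 871131) = {17, 29}; no ℚ_17-point on the conic.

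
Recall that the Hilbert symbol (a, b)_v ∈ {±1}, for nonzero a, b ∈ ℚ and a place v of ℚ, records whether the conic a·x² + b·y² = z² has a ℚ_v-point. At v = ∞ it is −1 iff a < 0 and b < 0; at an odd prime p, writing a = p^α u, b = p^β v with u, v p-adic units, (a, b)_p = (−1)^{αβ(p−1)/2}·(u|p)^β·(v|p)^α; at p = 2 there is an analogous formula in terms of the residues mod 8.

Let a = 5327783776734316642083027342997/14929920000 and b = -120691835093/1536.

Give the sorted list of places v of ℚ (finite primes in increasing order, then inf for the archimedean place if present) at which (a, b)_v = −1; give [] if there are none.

[2, 3, 19, 23, 29, 31]

(a, b) ≡ (41354, -3791982) mod (ℚ^×)²; places V = {2, 3, 5, 7, 19, 23, 29, 31, 37, ∞}.
(a,b)_31: α=3, u≡19; β=1, v≡4 (mod 31); (19|31)=+1, (4|31)=+1; sign (−1)^1·+1^1·+1^3 = -1.
(a,b)_5: α=-4, u≡1; β=0, v≡2 (mod 5); (1|5)=+1, (2|5)=-1; sign (−1)^0·+1^0·-1^-4 = +1.
(a,b)_2: α=-15, β=-9; u≡5, v≡1 (mod 8); ε(u)ε(v)=0·0, αω(v)=-15·0, βω(u)=-9·1; sum ≡ 1  ⇒  -1.
(a,b)_∞: sgn(41354)=+, sgn(-3791982)=−, so +1.
(a,b)_23: α=5, u≡9; β=2, v≡5 (mod 23); (9|23)=+1, (5|23)=-1; sign (−1)^0·+1^2·-1^5 = -1.
(a,b)_7: α=2, u≡3; β=0, v≡1 (mod 7); (3|7)=-1, (1|7)=+1; sign (−1)^0·-1^0·+1^2 = +1.
(a,b)_29: α=3, u≡25; β=1, v≡27 (mod 29); (25|29)=+1, (27|29)=-1; sign (−1)^0·+1^1·-1^3 = -1.
(a,b)_3: α=-6, u≡2; β=-1, v≡2 (mod 3); (2|3)=-1, (2|3)=-1; sign (−1)^0·-1^-1·-1^-6 = -1.
(a,b)_37: α=2, u≡11; β=1, v≡16 (mod 37); (11|37)=+1, (16|37)=+1; sign (−1)^0·+1^1·+1^2 = +1.
(a,b)_19: α=8, u≡12; β=3, v≡6 (mod 19); (12|19)=-1, (6|19)=+1; sign (−1)^0·-1^3·+1^8 = -1.
Ram(41354, -3791982) = {2, 3, 19, 23, 29, 31}; no ℚ_2-point on the conic.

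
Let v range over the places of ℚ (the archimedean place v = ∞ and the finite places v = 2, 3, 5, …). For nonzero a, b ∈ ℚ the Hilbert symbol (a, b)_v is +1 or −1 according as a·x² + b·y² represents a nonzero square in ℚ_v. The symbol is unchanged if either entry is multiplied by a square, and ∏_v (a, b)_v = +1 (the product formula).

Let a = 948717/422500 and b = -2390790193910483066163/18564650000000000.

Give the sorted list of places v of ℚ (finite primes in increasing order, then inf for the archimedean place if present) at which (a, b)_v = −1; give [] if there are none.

Mod squares: a ≡ 77, b ≡ -31395. Check v ∈ {∞, 2, 3, 5, 7, 11, 13, 23, 37}.
v=∞: 77 > 0 and -31395 < 0  ⇒  (a,b)_∞ = +1.
v=23: a=23^0·(≡1), b=23^1·(≡14) mod 23; (1|23)=+1, (14|23)=-1; (−1)^{0·1·11}·(+1)^1·(-1)^0 = +1.
v=13: a=13^-2·(≡4), b=13^-5·(≡3) mod 13; (4|13)=+1, (3|13)=+1; (−1)^{-2·-5·6}·(+1)^-5·(+1)^-2 = +1.
v=2: v_2(a)=-2, v_2(b)=-10; units ≡ 5, 5 (mod 8); ε·ε+αω+βω = 0·0+-2·1+-10·1 ≡ 0  ⇒  (a,b)_2 = +1.
v=5: a=5^-4·(≡2), b=5^-11·(≡1) mod 5; (2|5)=-1, (1|5)=+1; (−1)^{-4·-11·2}·(-1)^-11·(+1)^-4 = -1.
v=11: a=11^1·(≡7), b=11^8·(≡6) mod 11; (7|11)=-1, (6|11)=-1; (−1)^{1·8·5}·(-1)^8·(-1)^1 = -1.
v=37: a=37^2·(≡28), b=37^6·(≡24) mod 37; (28|37)=+1, (24|37)=-1; (−1)^{2·6·18}·(+1)^6·(-1)^2 = +1.
v=7: a=7^1·(≡4), b=7^1·(≡4) mod 7; (4|7)=+1, (4|7)=+1; (−1)^{1·1·3}·(+1)^1·(+1)^1 = -1.
v=3: a=3^2·(≡2), b=3^3·(≡2) mod 3; (2|3)=-1, (2|3)=-1; (−1)^{2·3·1}·(-1)^3·(-1)^2 = -1.
(77, -31395 / ℚ) ramifies at {3, 5, 7, 11}: a division algebra.

[3, 5, 7, 11]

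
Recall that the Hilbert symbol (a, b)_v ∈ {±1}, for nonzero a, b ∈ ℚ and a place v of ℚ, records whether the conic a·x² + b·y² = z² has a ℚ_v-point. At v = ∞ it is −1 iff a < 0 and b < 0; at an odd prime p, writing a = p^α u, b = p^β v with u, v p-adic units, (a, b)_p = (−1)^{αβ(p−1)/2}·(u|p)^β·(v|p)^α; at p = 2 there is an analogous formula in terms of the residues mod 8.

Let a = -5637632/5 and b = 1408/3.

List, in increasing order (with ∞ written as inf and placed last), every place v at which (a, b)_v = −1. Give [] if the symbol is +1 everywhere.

(a, b) ≡ (-910, 66) mod (ℚ^×)²; places V = {2, 3, 5, 7, 11, 13, ∞}.
(a,b)_13: α=1, u≡11; β=0, v≡10 (mod 13); (11|13)=-1, (10|13)=+1; sign (−1)^0·-1^0·+1^1 = +1.
(a,b)_7: α=1, u≡6; β=0, v≡5 (mod 7); (6|7)=-1, (5|7)=-1; sign (−1)^0·-1^0·-1^1 = -1.
(a,b)_11: α=2, u≡3; β=1, v≡6 (mod 11); (3|11)=+1, (6|11)=-1; sign (−1)^0·+1^1·-1^2 = +1.
(a,b)_∞: sgn(-910)=−, sgn(66)=+, so +1.
(a,b)_5: α=-1, u≡3; β=0, v≡1 (mod 5); (3|5)=-1, (1|5)=+1; sign (−1)^0·-1^0·+1^-1 = +1.
(a,b)_3: α=0, u≡2; β=-1, v≡1 (mod 3); (2|3)=-1, (1|3)=+1; sign (−1)^0·-1^-1·+1^0 = -1.
(a,b)_2: α=9, β=7; u≡1, v≡1 (mod 8); ε(u)ε(v)=0·0, αω(v)=9·0, βω(u)=7·0; sum ≡ 0  ⇒  +1.
Ram(-910, 66) = {3, 7}; no ℚ_3-point on the conic.

[3, 7]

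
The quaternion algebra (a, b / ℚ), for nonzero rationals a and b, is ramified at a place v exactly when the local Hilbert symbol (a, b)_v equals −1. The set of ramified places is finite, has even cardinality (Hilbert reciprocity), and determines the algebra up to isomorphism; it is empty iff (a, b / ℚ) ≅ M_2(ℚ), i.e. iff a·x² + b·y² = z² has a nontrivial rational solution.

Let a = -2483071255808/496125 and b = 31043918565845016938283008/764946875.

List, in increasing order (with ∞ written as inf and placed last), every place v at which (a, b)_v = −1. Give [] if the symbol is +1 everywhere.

[2, 5, 7, 13]

(a, b) ≡ (-1110265, 7771855) mod (ℚ^×)²; places V = {2, 3, 5, 7, 11, 13, 17, 19, 29, 31, ∞}.
(a,b)_3: α=-4, u≡2; β=0, v≡1 (mod 3); (2|3)=-1, (1|3)=+1; sign (−1)^0·-1^0·+1^-4 = +1.
(a,b)_∞: sgn(-1110265)=−, sgn(7771855)=+, so +1.
(a,b)_13: α=1, u≡8; β=5, v≡3 (mod 13); (8|13)=-1, (3|13)=+1; sign (−1)^0·-1^5·+1^1 = -1.
(a,b)_31: α=1, u≡30; β=3, v≡9 (mod 31); (30|31)=-1, (9|31)=+1; sign (−1)^1·-1^3·+1^1 = +1.
(a,b)_11: α=2, u≡3; β=-2, v≡4 (mod 11); (3|11)=+1, (4|11)=+1; sign (−1)^0·+1^-2·+1^2 = +1.
(a,b)_29: α=1, u≡24; β=3, v≡28 (mod 29); (24|29)=+1, (28|29)=+1; sign (−1)^0·+1^3·+1^1 = +1.
(a,b)_7: α=-2, u≡6; β=-1, v≡4 (mod 7); (6|7)=-1, (4|7)=+1; sign (−1)^0·-1^-1·+1^-2 = -1.
(a,b)_5: α=-3, u≡3; β=-5, v≡1 (mod 5); (3|5)=-1, (1|5)=+1; sign (−1)^0·-1^-5·+1^-3 = -1.
(a,b)_17: α=0, u≡3; β=-2, v≡2 (mod 17); (3|17)=-1, (2|17)=+1; sign (−1)^0·-1^-2·+1^0 = +1.
(a,b)_2: α=8, β=24; u≡7, v≡7 (mod 8); ε(u)ε(v)=1·1, αω(v)=8·0, βω(u)=24·0; sum ≡ 1  ⇒  -1.
(a,b)_19: α=3, u≡4; β=3, v≡12 (mod 19); (4|19)=+1, (12|19)=-1; sign (−1)^1·+1^3·-1^3 = +1.
(-1110265, 7771855 / ℚ) ramifies at {2, 5, 7, 13}: a division algebra.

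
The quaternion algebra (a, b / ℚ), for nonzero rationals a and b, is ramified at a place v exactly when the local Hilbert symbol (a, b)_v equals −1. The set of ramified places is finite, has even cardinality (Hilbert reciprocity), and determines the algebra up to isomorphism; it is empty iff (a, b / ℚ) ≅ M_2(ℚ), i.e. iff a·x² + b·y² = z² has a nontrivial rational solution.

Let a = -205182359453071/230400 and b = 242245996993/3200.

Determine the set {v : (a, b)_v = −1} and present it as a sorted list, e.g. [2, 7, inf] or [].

(a, b) ≡ (-2431, 34034) mod (ℚ^×)²; places V = {2, 3, 5, 7, 11, 13, 17, ∞}.
(a,b)_17: α=1, u≡6; β=1, v≡8 (mod 17); (6|17)=-1, (8|17)=+1; sign (−1)^0·-1^1·+1^1 = -1.
(a,b)_2: α=-10, β=-7; u≡1, v≡1 (mod 8); ε(u)ε(v)=0·0, αω(v)=-10·0, βω(u)=-7·0; sum ≡ 0  ⇒  +1.
(a,b)_13: α=1, u≡7; β=1, v≡8 (mod 13); (7|13)=-1, (8|13)=-1; sign (−1)^0·-1^1·-1^1 = +1.
(a,b)_11: α=5, u≡7; β=3, v≡5 (mod 11); (7|11)=-1, (5|11)=+1; sign (−1)^1·-1^3·+1^5 = +1.
(a,b)_5: α=-2, u≡4; β=-2, v≡1 (mod 5); (4|5)=+1, (1|5)=+1; sign (−1)^0·+1^-2·+1^-2 = +1.
(a,b)_3: α=-2, u≡2; β=0, v≡2 (mod 3); (2|3)=-1, (2|3)=-1; sign (−1)^0·-1^0·-1^-2 = +1.
(a,b)_∞: sgn(-2431)=−, sgn(34034)=+, so +1.
(a,b)_7: α=8, u≡3; β=7, v≡4 (mod 7); (3|7)=-1, (4|7)=+1; sign (−1)^0·-1^7·+1^8 = -1.
Ram(-2431, 34034) = {7, 17}; no ℚ_7-point on the conic.

[7, 17]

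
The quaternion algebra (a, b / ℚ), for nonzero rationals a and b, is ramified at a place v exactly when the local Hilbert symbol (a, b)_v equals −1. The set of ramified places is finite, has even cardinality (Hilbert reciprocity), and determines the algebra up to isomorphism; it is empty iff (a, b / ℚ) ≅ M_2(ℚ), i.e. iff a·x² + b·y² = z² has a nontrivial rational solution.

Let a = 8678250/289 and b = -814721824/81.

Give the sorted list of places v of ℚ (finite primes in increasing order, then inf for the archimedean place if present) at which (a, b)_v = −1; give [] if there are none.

[2, 7, 19, 23, 29, 41]

Mod squares: a ≡ 38570, b ≡ -1039186. Check v ∈ {∞, 2, 3, 5, 7, 17, 19, 23, 29, 41}.
v=7: a=7^1·(≡4), b=7^2·(≡3) mod 7; (4|7)=+1, (3|7)=-1; (−1)^{1·2·3}·(+1)^2·(-1)^1 = -1.
v=19: a=19^1·(≡7), b=19^1·(≡7) mod 19; (7|19)=+1, (7|19)=+1; (−1)^{1·1·9}·(+1)^1·(+1)^1 = -1.
v=5: a=5^3·(≡4), b=5^0·(≡1) mod 5; (4|5)=+1, (1|5)=+1; (−1)^{3·0·2}·(+1)^0·(+1)^3 = +1.
v=17: a=17^-2·(≡5), b=17^0·(≡5) mod 17; (5|17)=-1, (5|17)=-1; (−1)^{-2·0·8}·(-1)^0·(-1)^-2 = +1.
v=∞: 38570 > 0 and -1039186 < 0  ⇒  (a,b)_∞ = +1.
v=3: a=3^2·(≡2), b=3^-4·(≡2) mod 3; (2|3)=-1, (2|3)=-1; (−1)^{2·-4·1}·(-1)^-4·(-1)^2 = +1.
v=41: a=41^0·(≡13), b=41^1·(≡40) mod 41; (13|41)=-1, (40|41)=+1; (−1)^{0·1·20}·(-1)^1·(+1)^0 = -1.
v=2: v_2(a)=1, v_2(b)=5; units ≡ 5, 7 (mod 8); ε·ε+αω+βω = 0·1+1·0+5·1 ≡ 1  ⇒  (a,b)_2 = -1.
v=29: a=29^1·(≡1), b=29^1·(≡8) mod 29; (1|29)=+1, (8|29)=-1; (−1)^{1·1·14}·(+1)^1·(-1)^1 = -1.
v=23: a=23^0·(≡11), b=23^1·(≡6) mod 23; (11|23)=-1, (6|23)=+1; (−1)^{0·1·11}·(-1)^1·(+1)^0 = -1.
|Ram(38570, -1039186)| = 6, even; anisotropic at {2, 7, 19, 23, 29, 41}.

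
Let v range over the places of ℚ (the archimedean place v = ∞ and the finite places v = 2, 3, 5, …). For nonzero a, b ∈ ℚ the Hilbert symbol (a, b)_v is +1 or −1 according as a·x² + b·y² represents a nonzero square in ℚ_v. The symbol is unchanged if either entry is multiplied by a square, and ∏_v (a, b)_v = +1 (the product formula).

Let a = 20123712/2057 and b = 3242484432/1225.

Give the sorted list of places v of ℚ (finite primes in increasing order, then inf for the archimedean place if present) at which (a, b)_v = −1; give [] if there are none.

[17, 31]

Mod squares: a ≡ 12121, b ≡ 20677. Check v ∈ {∞, 2, 3, 5, 7, 11, 17, 23, 29, 31}.
v=∞: 12121 > 0 and 20677 > 0  ⇒  (a,b)_∞ = +1.
v=3: a=3^2·(≡1), b=3^4·(≡1) mod 3; (1|3)=+1, (1|3)=+1; (−1)^{2·4·1}·(+1)^4·(+1)^2 = +1.
v=2: v_2(a)=6, v_2(b)=4; units ≡ 1, 5 (mod 8); ε·ε+αω+βω = 0·0+6·1+4·0 ≡ 0  ⇒  (a,b)_2 = +1.
v=11: a=11^-2·(≡8), b=11^2·(≡7) mod 11; (8|11)=-1, (7|11)=-1; (−1)^{-2·2·5}·(-1)^2·(-1)^-2 = +1.
v=17: a=17^-1·(≡15), b=17^0·(≡6) mod 17; (15|17)=+1, (6|17)=-1; (−1)^{-1·0·8}·(+1)^0·(-1)^-1 = -1.
v=7: a=7^2·(≡2), b=7^-2·(≡3) mod 7; (2|7)=+1, (3|7)=-1; (−1)^{2·-2·3}·(+1)^-2·(-1)^2 = +1.
v=23: a=23^1·(≡7), b=23^1·(≡16) mod 23; (7|23)=-1, (16|23)=+1; (−1)^{1·1·11}·(-1)^1·(+1)^1 = +1.
v=29: a=29^0·(≡13), b=29^1·(≡15) mod 29; (13|29)=+1, (15|29)=-1; (−1)^{0·1·14}·(+1)^1·(-1)^0 = +1.
v=5: a=5^0·(≡1), b=5^-2·(≡3) mod 5; (1|5)=+1, (3|5)=-1; (−1)^{0·-2·2}·(+1)^-2·(-1)^0 = +1.
v=31: a=31^1·(≡18), b=31^1·(≡18) mod 31; (18|31)=+1, (18|31)=+1; (−1)^{1·1·15}·(+1)^1·(+1)^1 = -1.
|Ram(12121, 20677)| = 2, even; anisotropic at {17, 31}.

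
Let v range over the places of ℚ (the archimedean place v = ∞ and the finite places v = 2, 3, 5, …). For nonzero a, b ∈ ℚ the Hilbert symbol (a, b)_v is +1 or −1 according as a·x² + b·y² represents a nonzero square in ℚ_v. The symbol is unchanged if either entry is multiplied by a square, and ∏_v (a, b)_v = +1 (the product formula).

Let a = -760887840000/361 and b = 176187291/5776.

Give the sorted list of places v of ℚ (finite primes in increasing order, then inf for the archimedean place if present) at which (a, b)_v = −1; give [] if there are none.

Mod squares: a ≡ -2829, b ≡ 2139. Check v ∈ {∞, 2, 3, 5, 7, 19, 23, 31, 41}.
v=5: a=5^4·(≡1), b=5^0·(≡1) mod 5; (1|5)=+1, (1|5)=+1; (−1)^{4·0·2}·(+1)^0·(+1)^4 = +1.
v=3: a=3^1·(≡2), b=3^1·(≡2) mod 3; (2|3)=-1, (2|3)=-1; (−1)^{1·1·1}·(-1)^1·(-1)^1 = -1.
v=7: a=7^0·(≡5), b=7^2·(≡4) mod 7; (5|7)=-1, (4|7)=+1; (−1)^{0·2·3}·(-1)^2·(+1)^0 = +1.
v=23: a=23^1·(≡11), b=23^1·(≡2) mod 23; (11|23)=-1, (2|23)=+1; (−1)^{1·1·11}·(-1)^1·(+1)^1 = +1.
v=31: a=31^0·(≡12), b=31^1·(≡20) mod 31; (12|31)=-1, (20|31)=+1; (−1)^{0·1·15}·(-1)^1·(+1)^0 = -1.
v=19: a=19^-2·(≡18), b=19^-2·(≡17) mod 19; (18|19)=-1, (17|19)=+1; (−1)^{-2·-2·9}·(-1)^-2·(+1)^-2 = +1.
v=41: a=41^3·(≡22), b=41^2·(≡38) mod 41; (22|41)=-1, (38|41)=-1; (−1)^{3·2·20}·(-1)^2·(-1)^3 = -1.
v=∞: -2829 < 0 and 2139 > 0  ⇒  (a,b)_∞ = +1.
v=2: v_2(a)=8, v_2(b)=-4; units ≡ 3, 3 (mod 8); ε·ε+αω+βω = 1·1+8·1+-4·1 ≡ 1  ⇒  (a,b)_2 = -1.
(-2829, 2139 / ℚ) ramifies at {2, 3, 31, 41}: a division algebra.

[2, 3, 31, 41]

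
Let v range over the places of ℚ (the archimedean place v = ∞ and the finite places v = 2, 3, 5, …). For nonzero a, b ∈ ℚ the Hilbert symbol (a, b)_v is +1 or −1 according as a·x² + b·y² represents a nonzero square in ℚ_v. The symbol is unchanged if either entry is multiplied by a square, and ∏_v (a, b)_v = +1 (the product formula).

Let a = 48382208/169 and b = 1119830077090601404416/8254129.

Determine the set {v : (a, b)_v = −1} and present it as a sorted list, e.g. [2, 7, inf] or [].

Mod squares: a ≡ 3857, b ≡ 7714. Check v ∈ {∞, 2, 3, 7, 13, 17, 19, 29}.
v=∞: 3857 > 0 and 7714 > 0  ⇒  (a,b)_∞ = +1.
v=17: a=17^0·(≡13), b=17^-2·(≡9) mod 17; (13|17)=+1, (9|17)=+1; (−1)^{0·-2·8}·(+1)^-2·(+1)^0 = +1.
v=2: v_2(a)=8, v_2(b)=11; units ≡ 1, 1 (mod 8); ε·ε+αω+βω = 0·0+8·0+11·0 ≡ 0  ⇒  (a,b)_2 = +1.
v=29: a=29^1·(≡21), b=29^3·(≡20) mod 29; (21|29)=-1, (20|29)=+1; (−1)^{1·3·14}·(-1)^3·(+1)^1 = -1.
v=19: a=19^1·(≡12), b=19^3·(≡4) mod 19; (12|19)=-1, (4|19)=+1; (−1)^{1·3·9}·(-1)^3·(+1)^1 = +1.
v=7: a=7^3·(≡6), b=7^9·(≡6) mod 7; (6|7)=-1, (6|7)=-1; (−1)^{3·9·3}·(-1)^9·(-1)^3 = -1.
v=3: a=3^0·(≡2), b=3^4·(≡1) mod 3; (2|3)=-1, (1|3)=+1; (−1)^{0·4·1}·(-1)^4·(+1)^0 = +1.
v=13: a=13^-2·(≡4), b=13^-4·(≡6) mod 13; (4|13)=+1, (6|13)=-1; (−1)^{-2·-4·6}·(+1)^-4·(-1)^-2 = +1.
|Ram(3857, 7714)| = 2, even; anisotropic at {7, 29}.

[7, 29]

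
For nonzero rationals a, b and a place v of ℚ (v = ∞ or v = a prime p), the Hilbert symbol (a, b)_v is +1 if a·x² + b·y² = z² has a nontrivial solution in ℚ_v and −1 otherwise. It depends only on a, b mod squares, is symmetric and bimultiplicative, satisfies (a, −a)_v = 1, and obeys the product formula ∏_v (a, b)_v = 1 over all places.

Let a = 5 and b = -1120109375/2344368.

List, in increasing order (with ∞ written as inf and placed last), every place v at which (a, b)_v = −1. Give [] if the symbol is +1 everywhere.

Mod squares: a ≡ 5, b ≡ -4389. Check v ∈ {∞, 2, 3, 5, 7, 11, 13, 17, 19}.
v=5: a=5^1·(≡1), b=5^6·(≡1) mod 5; (1|5)=+1, (1|5)=+1; (−1)^{1·6·2}·(+1)^6·(+1)^1 = +1.
v=19: a=19^0·(≡5), b=19^1·(≡5) mod 19; (5|19)=+1, (5|19)=+1; (−1)^{0·1·9}·(+1)^1·(+1)^0 = +1.
v=∞: 5 > 0 and -4389 < 0  ⇒  (a,b)_∞ = +1.
v=13: a=13^0·(≡5), b=13^-2·(≡5) mod 13; (5|13)=-1, (5|13)=-1; (−1)^{0·-2·6}·(-1)^-2·(-1)^0 = +1.
v=2: v_2(a)=0, v_2(b)=-4; units ≡ 5, 3 (mod 8); ε·ε+αω+βω = 0·1+0·1+-4·1 ≡ 0  ⇒  (a,b)_2 = +1.
v=17: a=17^0·(≡5), b=17^-2·(≡7) mod 17; (5|17)=-1, (7|17)=-1; (−1)^{0·-2·8}·(-1)^-2·(-1)^0 = +1.
v=11: a=11^0·(≡5), b=11^1·(≡2) mod 11; (5|11)=+1, (2|11)=-1; (−1)^{0·1·5}·(+1)^1·(-1)^0 = +1.
v=7: a=7^0·(≡5), b=7^3·(≡3) mod 7; (5|7)=-1, (3|7)=-1; (−1)^{0·3·3}·(-1)^3·(-1)^0 = -1.
v=3: a=3^0·(≡2), b=3^-1·(≡1) mod 3; (2|3)=-1, (1|3)=+1; (−1)^{0·-1·1}·(-1)^-1·(+1)^0 = -1.
(5, -4389 / ℚ) ramifies at {3, 7}: a division algebra.

[3, 7]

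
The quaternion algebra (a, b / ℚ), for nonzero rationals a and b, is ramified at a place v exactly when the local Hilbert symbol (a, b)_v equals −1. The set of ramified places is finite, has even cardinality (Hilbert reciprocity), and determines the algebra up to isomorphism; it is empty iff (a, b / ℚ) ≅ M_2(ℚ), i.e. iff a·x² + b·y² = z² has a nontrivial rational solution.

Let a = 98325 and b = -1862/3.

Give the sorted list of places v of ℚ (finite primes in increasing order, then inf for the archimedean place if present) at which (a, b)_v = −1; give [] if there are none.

(a, b) ≡ (437, -114) mod (ℚ^×)²; places V = {2, 3, 5, 7, 19, 23, ∞}.
(a,b)_23: α=1, u≡20; β=0, v≡8 (mod 23); (20|23)=-1, (8|23)=+1; sign (−1)^0·-1^0·+1^1 = +1.
(a,b)_5: α=2, u≡3; β=0, v≡1 (mod 5); (3|5)=-1, (1|5)=+1; sign (−1)^0·-1^0·+1^2 = +1.
(a,b)_3: α=2, u≡2; β=-1, v≡1 (mod 3); (2|3)=-1, (1|3)=+1; sign (−1)^0·-1^-1·+1^2 = -1.
(a,b)_19: α=1, u≡7; β=1, v≡18 (mod 19); (7|19)=+1, (18|19)=-1; sign (−1)^1·+1^1·-1^1 = +1.
(a,b)_7: α=0, u≡3; β=2, v≡6 (mod 7); (3|7)=-1, (6|7)=-1; sign (−1)^0·-1^2·-1^0 = +1.
(a,b)_∞: sgn(437)=+, sgn(-114)=−, so +1.
(a,b)_2: α=0, β=1; u≡5, v≡7 (mod 8); ε(u)ε(v)=0·1, αω(v)=0·0, βω(u)=1·1; sum ≡ 1  ⇒  -1.
Ram(437, -114) = {2, 3}; no ℚ_2-point on the conic.

[2, 3]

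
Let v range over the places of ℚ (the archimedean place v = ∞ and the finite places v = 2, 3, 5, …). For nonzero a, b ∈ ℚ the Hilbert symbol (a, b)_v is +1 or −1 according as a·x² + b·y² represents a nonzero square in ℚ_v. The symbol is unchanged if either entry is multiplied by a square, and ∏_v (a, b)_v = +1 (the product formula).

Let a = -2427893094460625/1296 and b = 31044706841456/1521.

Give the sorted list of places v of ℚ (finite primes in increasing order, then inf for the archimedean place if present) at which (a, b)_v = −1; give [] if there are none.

[2, 11, 19, 23]

Mod squares: a ≡ -168113, b ≡ 6678671. Check v ∈ {∞, 2, 3, 5, 7, 11, 13, 17, 19, 23, 29, 31}.
v=2: v_2(a)=-4, v_2(b)=4; units ≡ 7, 7 (mod 8); ε·ε+αω+βω = 1·1+-4·0+4·0 ≡ 1  ⇒  (a,b)_2 = -1.
v=19: a=19^2·(≡18), b=19^1·(≡7) mod 19; (18|19)=-1, (7|19)=+1; (−1)^{2·1·9}·(-1)^1·(+1)^2 = -1.
v=∞: -168113 < 0 and 6678671 > 0  ⇒  (a,b)_∞ = +1.
v=3: a=3^-4·(≡1), b=3^-2·(≡2) mod 3; (1|3)=+1, (2|3)=-1; (−1)^{-4·-2·1}·(+1)^-2·(-1)^-4 = +1.
v=13: a=13^0·(≡3), b=13^-2·(≡1) mod 13; (3|13)=+1, (1|13)=+1; (−1)^{0·-2·6}·(+1)^-2·(+1)^0 = +1.
v=7: a=7^0·(≡6), b=7^4·(≡5) mod 7; (6|7)=-1, (5|7)=-1; (−1)^{0·4·3}·(-1)^4·(-1)^0 = +1.
v=5: a=5^4·(≡3), b=5^0·(≡1) mod 5; (3|5)=-1, (1|5)=+1; (−1)^{4·0·2}·(-1)^0·(+1)^4 = +1.
v=29: a=29^1·(≡19), b=29^1·(≡10) mod 29; (19|29)=-1, (10|29)=-1; (−1)^{1·1·14}·(-1)^1·(-1)^1 = +1.
v=23: a=23^2·(≡11), b=23^1·(≡1) mod 23; (11|23)=-1, (1|23)=+1; (−1)^{2·1·11}·(-1)^1·(+1)^2 = -1.
v=11: a=11^3·(≡8), b=11^2·(≡6) mod 11; (8|11)=-1, (6|11)=-1; (−1)^{3·2·5}·(-1)^2·(-1)^3 = -1.
v=17: a=17^1·(≡5), b=17^1·(≡7) mod 17; (5|17)=-1, (7|17)=-1; (−1)^{1·1·8}·(-1)^1·(-1)^1 = +1.
v=31: a=31^1·(≡14), b=31^1·(≡17) mod 31; (14|31)=+1, (17|31)=-1; (−1)^{1·1·15}·(+1)^1·(-1)^1 = +1.
(-168113, 6678671 / ℚ) ramifies at {2, 11, 19, 23}: a division algebra.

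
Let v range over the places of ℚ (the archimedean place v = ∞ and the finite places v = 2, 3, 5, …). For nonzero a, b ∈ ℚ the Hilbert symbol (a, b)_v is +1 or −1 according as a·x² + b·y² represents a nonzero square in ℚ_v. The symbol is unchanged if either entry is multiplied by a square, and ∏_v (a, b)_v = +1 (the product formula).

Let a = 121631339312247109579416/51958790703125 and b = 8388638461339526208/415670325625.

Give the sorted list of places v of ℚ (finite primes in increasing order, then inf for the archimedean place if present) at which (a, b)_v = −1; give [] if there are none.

[5, 23]

(a, b) ≡ (170430, 273) mod (ℚ^×)²; places V = {2, 3, 5, 7, 13, 17, 19, 23, 29, 37, 41, ∞}.
(a,b)_13: α=5, u≡2; β=3, v≡7 (mod 13); (2|13)=-1, (7|13)=-1; sign (−1)^0·-1^3·-1^5 = +1.
(a,b)_7: α=4, u≡1; β=3, v≡2 (mod 7); (1|7)=+1, (2|7)=+1; sign (−1)^0·+1^3·+1^4 = +1.
(a,b)_5: α=-7, u≡1; β=-4, v≡3 (mod 5); (1|5)=+1, (3|5)=-1; sign (−1)^0·+1^-4·-1^-7 = -1.
(a,b)_19: α=3, u≡10; β=4, v≡5 (mod 19); (10|19)=-1, (5|19)=+1; sign (−1)^0·-1^4·+1^3 = +1.
(a,b)_41: α=-2, u≡19; β=-2, v≡27 (mod 41); (19|41)=-1, (27|41)=-1; sign (−1)^0·-1^-2·-1^-2 = +1.
(a,b)_3: α=5, u≡2; β=1, v≡1 (mod 3); (2|3)=-1, (1|3)=+1; sign (−1)^1·-1^1·+1^5 = +1.
(a,b)_17: α=-2, u≡5; β=-2, v≡15 (mod 17); (5|17)=-1, (15|17)=+1; sign (−1)^0·-1^-2·+1^-2 = +1.
(a,b)_23: α=3, u≡8; β=2, v≡17 (mod 23); (8|23)=+1, (17|23)=-1; sign (−1)^0·+1^2·-1^3 = -1.
(a,b)_∞: sgn(170430)=+, sgn(273)=+, so +1.
(a,b)_37: α=-2, u≡32; β=-2, v≡13 (mod 37); (32|37)=-1, (13|37)=-1; sign (−1)^0·-1^-2·-1^-2 = +1.
(a,b)_29: α=2, u≡19; β=2, v≡15 (mod 29); (19|29)=-1, (15|29)=-1; sign (−1)^0·-1^2·-1^2 = +1.
(a,b)_2: α=3, β=6; u≡7, v≡1 (mod 8); ε(u)ε(v)=1·0, αω(v)=3·0, βω(u)=6·0; sum ≡ 0  ⇒  +1.
(170430, 273 / ℚ) ramifies at {5, 23}: a division algebra.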